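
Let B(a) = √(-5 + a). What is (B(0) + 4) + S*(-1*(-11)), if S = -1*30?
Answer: -326 + I*√5 ≈ -326.0 + 2.2361*I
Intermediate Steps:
S = -30
(B(0) + 4) + S*(-1*(-11)) = (√(-5 + 0) + 4) - (-30)*(-11) = (√(-5) + 4) - 30*11 = (I*√5 + 4) - 330 = (4 + I*√5) - 330 = -326 + I*√5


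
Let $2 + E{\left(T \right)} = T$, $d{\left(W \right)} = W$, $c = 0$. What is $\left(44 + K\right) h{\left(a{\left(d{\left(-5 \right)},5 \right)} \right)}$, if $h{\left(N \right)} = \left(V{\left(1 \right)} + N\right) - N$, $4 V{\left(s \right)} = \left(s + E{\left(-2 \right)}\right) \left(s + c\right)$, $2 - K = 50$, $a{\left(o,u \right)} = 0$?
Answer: $3$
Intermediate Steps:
$E{\left(T \right)} = -2 + T$
$K = -48$ ($K = 2 - 50 = -48$)
$V{\left(s \right)} = \frac{s \left(-4 + s\right)}{4}$ ($V{\left(s \right)} = \frac{\left(s - 4\right) \left(s + 0\right)}{4} = \frac{\left(s - 4\right) s}{4} = \frac{\left(-4 + s\right) s}{4} = \frac{s \left(-4 + s\right)}{4}$)
$h{\left(N \right)} = - \frac{3}{4}$ ($h{\left(N \right)} = \left(\frac{1}{4} \cdot 1 \left(-4 + 1\right) + N\right) - N = \left(\frac{1}{4} \cdot 1 \left(-3\right) + N\right) - N = \left(- \frac{3}{4} + N\right) - N = - \frac{3}{4}$)
$\left(44 + K\right) h{\left(a{\left(d{\left(-5 \right)},5 \right)} \right)} = \left(44 - 48\right) \left(- \frac{3}{4}\right) = \left(-4\right) \left(- \frac{3}{4}\right) = 3$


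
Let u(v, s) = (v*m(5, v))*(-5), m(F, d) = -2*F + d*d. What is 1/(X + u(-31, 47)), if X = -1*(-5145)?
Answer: 1/152550 ≈ 6.5552e-6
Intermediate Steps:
X = 5145
m(F, d) = d² - 2*F (m(F, d) = -2*F + d² = d² - 2*F)
u(v, s) = -5*v*(-10 + v²) (u(v, s) = (v*(v² - 2*5))*(-5) = (v*(v² - 10))*(-5) = (v*(-10 + v²))*(-5) = -5*v*(-10 + v²))
1/(X + u(-31, 47)) = 1/(5145 + 5*(-31)*(10 - 1*(-31)²)) = 1/(5145 + 5*(-31)*(10 - 1*961)) = 1/(5145 + 5*(-31)*(10 - 961)) = 1/(5145 + 5*(-31)*(-951)) = 1/(5145 + 147405) = 1/152550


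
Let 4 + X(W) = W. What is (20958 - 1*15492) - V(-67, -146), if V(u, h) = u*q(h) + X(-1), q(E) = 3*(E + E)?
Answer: -53221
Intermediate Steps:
X(W) = -4 + W
q(E) = 6*E (q(E) = 3*(2*E) = 6*E)
V(u, h) = -5 + 6*h*u (V(u, h) = u*(6*h) + (-4 - 1) = 6*h*u - 5 = -5 + 6*h*u)
(20958 - 1*15492) - V(-67, -146) = (20958 - 1*15492) - (-5 + 6*(-146)*(-67)) = (20958 - 15492) - (-5 + 58692) = 5466 - 1*58687 = 5466 - 58687 = -53221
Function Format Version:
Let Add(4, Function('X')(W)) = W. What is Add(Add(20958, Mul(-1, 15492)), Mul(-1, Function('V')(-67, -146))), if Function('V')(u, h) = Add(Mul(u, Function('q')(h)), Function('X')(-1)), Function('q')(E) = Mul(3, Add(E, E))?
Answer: -53221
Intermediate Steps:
Function('X')(W) = Add(-4, W)
Function('q')(E) = Mul(6, E) (Function('q')(E) = Mul(3, Mul(2, E)) = Mul(6, E))
Function('V')(u, h) = Add(-5, Mul(6, h, u)) (Function('V')(u, h) = Add(Mul(u, Mul(6, h)), Add(-4, -1)) = Add(Mul(6, h, u), -5) = Add(-5, Mul(6, h, u)))
Add(Add(20958, Mul(-1, 15492)), Mul(-1, Function('V')(-67, -146))) = Add(Add(20958, Mul(-1, 15492)), Mul(-1, Add(-5, Mul(6, -146, -67)))) = Add(Add(20958, -15492), Mul(-1, Add(-5, 58692))) = Add(5466, Mul(-1, 58687)) = Add(5466, -58687) = -53221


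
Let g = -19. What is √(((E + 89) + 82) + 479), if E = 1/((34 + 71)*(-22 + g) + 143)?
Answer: √11259454438/4162 ≈ 25.495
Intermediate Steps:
E = -1/4162 (E = 1/((34 + 71)*(-22 - 19) + 143) = 1/(105*(-41) + 143) = 1/(-4305 + 143) = 1/(-4162) = -1/4162 ≈ -0.00024027)
√(((E + 89) + 82) + 479) = √(((-1/4162 + 89) + 82) + 479) = √((370417/4162 + 82) + 479) = √(711701/4162 + 479) = √(2705299/4162) = √11259454438/4162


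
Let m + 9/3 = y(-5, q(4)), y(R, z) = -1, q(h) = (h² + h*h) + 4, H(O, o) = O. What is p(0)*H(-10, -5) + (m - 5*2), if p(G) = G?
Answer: -14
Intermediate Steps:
q(h) = 4 + 2*h² (q(h) = (h² + h²) + 4 = 2*h² + 4 = 4 + 2*h²)
m = -4 (m = -3 - 1 = -4)
p(0)*H(-10, -5) + (m - 5*2) = 0*(-10) + (-4 - 5*2) = 0 + (-4 - 10) = 0 - 14 = -14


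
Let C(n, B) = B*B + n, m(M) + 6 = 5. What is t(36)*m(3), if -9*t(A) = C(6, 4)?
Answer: 22/9 ≈ 2.4444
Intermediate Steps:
m(M) = -1 (m(M) = -6 + 5 = -1)
C(n, B) = n + B**2 (C(n, B) = B**2 + n = n + B**2)
t(A) = -22/9 (t(A) = -(6 + 4**2)/9 = -(6 + 16)/9 = -1/9*22 = -22/9)
t(36)*m(3) = -22/9*(-1) = 22/9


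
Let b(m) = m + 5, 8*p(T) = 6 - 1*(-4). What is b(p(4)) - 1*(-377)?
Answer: 1533/4 ≈ 383.25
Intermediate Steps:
p(T) = 5/4 (p(T) = (6 - 1*(-4))/8 = (6 + 4)/8 = (⅛)*10 = 5/4)
b(m) = 5 + m
b(p(4)) - 1*(-377) = (5 + 5/4) - 1*(-377) = 25/4 + 377 = 1533/4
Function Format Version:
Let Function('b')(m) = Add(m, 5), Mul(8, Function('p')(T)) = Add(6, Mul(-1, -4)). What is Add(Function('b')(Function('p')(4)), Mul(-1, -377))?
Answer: Rational(1533, 4) ≈ 383.25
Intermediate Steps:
Function('p')(T) = Rational(5, 4) (Function('p')(T) = Mul(Rational(1, 8), Add(6, Mul(-1, -4))) = Mul(Rational(1, 8), Add(6, 4)) = Mul(Rational(1, 8), 10) = Rational(5, 4))
Function('b')(m) = Add(5, m)
Add(Function('b')(Function('p')(4)), Mul(-1, -377)) = Add(Add(5, Rational(5, 4)), Mul(-1, -377)) = Add(Rational(25, 4), 377) = Rational(1533, 4)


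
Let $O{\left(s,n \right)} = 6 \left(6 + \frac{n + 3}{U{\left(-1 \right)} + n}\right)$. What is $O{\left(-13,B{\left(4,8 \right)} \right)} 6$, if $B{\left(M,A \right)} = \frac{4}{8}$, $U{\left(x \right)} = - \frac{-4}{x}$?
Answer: $180$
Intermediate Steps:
$U{\left(x \right)} = \frac{4}{x}$
$B{\left(M,A \right)} = \frac{1}{2}$ ($B{\left(M,A \right)} = 4 \cdot \frac{1}{8} = \frac{1}{2}$)
$O{\left(s,n \right)} = 36 + \frac{6 \left(3 + n\right)}{-4 + n}$ ($O{\left(s,n \right)} = 6 \left(6 + \frac{n + 3}{\frac{4}{-1} + n}\right) = 6 \left(6 + \frac{3 + n}{4 \left(-1\right) + n}\right) = 6 \left(6 + \frac{3 + n}{-4 + n}\right) = 36 + \frac{6 \left(3 + n\right)}{-4 + n}$)
$O{\left(-13,B{\left(4,8 \right)} \right)} 6 = \frac{42 \left(-3 + \frac{1}{2}\right)}{-4 + \frac{1}{2}} \cdot 6 = 42 \frac{1}{- \frac{7}{2}} \left(- \frac{5}{2}\right) 6 = 42 \left(- \frac{2}{7}\right) \left(- \frac{5}{2}\right) 6 = 30 \cdot 6 = 180$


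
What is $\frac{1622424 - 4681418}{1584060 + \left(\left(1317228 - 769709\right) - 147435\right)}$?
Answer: $- \frac{1529497}{992072} \approx -1.5417$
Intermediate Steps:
$\frac{1622424 - 4681418}{1584060 + \left(\left(1317228 - 769709\right) - 147435\right)} = - \frac{3058994}{1584060 + \left(547519 - 147435\right)} = - \frac{3058994}{1584060 + 400084} = - \frac{3058994}{1984144} = \left(-3058994\right) \frac{1}{1984144} = - \frac{1529497}{992072}$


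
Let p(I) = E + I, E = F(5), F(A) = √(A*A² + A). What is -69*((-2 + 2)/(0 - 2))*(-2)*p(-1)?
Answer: 0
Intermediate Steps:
F(A) = √(A + A³) (F(A) = √(A³ + A) = √(A + A³))
E = √130 (E = √(5 + 5³) = √(5 + 125) = √130 ≈ 11.402)
p(I) = I + √130 (p(I) = √130 + I = I + √130)
-69*((-2 + 2)/(0 - 2))*(-2)*p(-1) = -69*((-2 + 2)/(0 - 2))*(-2)*(-1 + √130) = -69*(0/(-2))*(-2)*(-1 + √130) = -69*(0*(-½))*(-2)*(-1 + √130) = -69*0*(-2)*(-1 + √130) = -0*(-1 + √130) = -69*0 = 0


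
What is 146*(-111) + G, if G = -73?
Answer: -16279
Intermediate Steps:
146*(-111) + G = 146*(-111) - 73 = -16206 - 73 = -16279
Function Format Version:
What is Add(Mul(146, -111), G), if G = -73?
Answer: -16279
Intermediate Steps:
Add(Mul(146, -111), G) = Add(Mul(146, -111), -73) = Add(-16206, -73) = -16279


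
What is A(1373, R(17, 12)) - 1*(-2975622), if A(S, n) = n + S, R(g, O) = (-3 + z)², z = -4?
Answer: 2977044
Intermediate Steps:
R(g, O) = 49 (R(g, O) = (-3 - 4)² = (-7)² = 49)
A(S, n) = S + n
A(1373, R(17, 12)) - 1*(-2975622) = (1373 + 49) - 1*(-2975622) = 1422 + 2975622 = 2977044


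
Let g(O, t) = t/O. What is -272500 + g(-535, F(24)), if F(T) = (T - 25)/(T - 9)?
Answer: -2186812499/8025 ≈ -2.7250e+5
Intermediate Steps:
F(T) = (-25 + T)/(-9 + T)
-272500 + g(-535, F(24)) = -272500 + ((-25 + 24)/(-9 + 24))/(-535) = -272500 + (-1/15)*(-1/535) = -272500 + ((1/15)*(-1))*(-1/535) = -272500 - 1/15*(-1/535) = -272500 + 1/8025 = -2186812499/8025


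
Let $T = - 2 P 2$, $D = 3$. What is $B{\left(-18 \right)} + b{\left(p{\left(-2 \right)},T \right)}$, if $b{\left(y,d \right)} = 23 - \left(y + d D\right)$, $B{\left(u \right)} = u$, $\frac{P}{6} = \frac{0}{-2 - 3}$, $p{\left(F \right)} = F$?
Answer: $7$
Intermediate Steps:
$P = 0$ ($P = 6 \frac{0}{-2 - 3} = 6 \frac{0}{-5} = 6 \cdot 0 \left(- \frac{1}{5}\right) = 6 \cdot 0 = 0$)
$T = 0$ ($T = \left(-2\right) 0 \cdot 2 = 0 \cdot 2 = 0$)
$b{\left(y,d \right)} = 23 - y - 3 d$ ($b{\left(y,d \right)} = 23 - \left(y + d 3\right) = 23 - \left(y + 3 d\right) = 23 - y - 3 d$)
$B{\left(-18 \right)} + b{\left(p{\left(-2 \right)},T \right)} = -18 - -25 = -18 + \left(23 + 2 + 0\right) = -18 + 25 = 7$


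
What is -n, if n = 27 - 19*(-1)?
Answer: -46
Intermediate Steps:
n = 46 (n = 27 + 19 = 46)
-n = -1*46 = -46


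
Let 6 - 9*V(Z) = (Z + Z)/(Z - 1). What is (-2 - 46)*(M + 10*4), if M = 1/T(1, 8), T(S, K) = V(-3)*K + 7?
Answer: -21168/11 ≈ -1924.4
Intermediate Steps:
V(Z) = ⅔ - 2*Z/(9*(-1 + Z)) (V(Z) = ⅔ - (Z + Z)/(9*(Z - 1)) = ⅔ - 2*Z/(9*(-1 + Z)))
T(S, K) = 7 + K/2 (T(S, K) = (2*(-3 + 2*(-3))/(9*(-1 - 3)))*K + 7 = ((2/9)*(-3 - 6)/(-4))*K + 7 = ((2/9)*(-¼)*(-9))*K + 7 = K/2 + 7 = 7 + K/2)
M = 1/11 (M = 1/(7 + (½)*8) = 1/(7 + 4) = 1/11 ≈ 0.090909)
(-2 - 46)*(M + 10*4) = (-2 - 46)*(1/11 + 10*4) = -48*(1/11 + 40) = -48*441/11 = -21168/11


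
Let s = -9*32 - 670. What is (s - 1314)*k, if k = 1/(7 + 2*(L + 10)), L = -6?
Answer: -2272/15 ≈ -151.47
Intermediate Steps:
s = -958 (s = -288 - 670 = -958)
k = 1/15 (k = 1/(7 + 2*(-6 + 10)) = 1/(7 + 2*4) = 1/(7 + 8) = 1/15 ≈ 0.066667)
(s - 1314)*k = (-958 - 1314)*(1/15) = -2272*1/15 = -2272/15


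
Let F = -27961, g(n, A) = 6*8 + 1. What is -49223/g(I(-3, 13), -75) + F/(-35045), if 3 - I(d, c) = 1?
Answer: -1723649946/1717205 ≈ -1003.8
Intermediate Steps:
I(d, c) = 2 (I(d, c) = 3 - 1*1 = 3 - 1 = 2)
g(n, A) = 49 (g(n, A) = 48 + 1 = 49)
-49223/g(I(-3, 13), -75) + F/(-35045) = -49223/49 - 27961/(-35045) = -49223*1/49 - 27961*(-1/35045) = -49223/49 + 27961/35045 = -1723649946/1717205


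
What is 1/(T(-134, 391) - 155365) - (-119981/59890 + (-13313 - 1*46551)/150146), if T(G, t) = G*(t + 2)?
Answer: 2246679010171541/935314765053190 ≈ 2.4021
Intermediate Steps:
T(G, t) = G*(2 + t)
1/(T(-134, 391) - 155365) - (-119981/59890 + (-13313 - 1*46551)/150146) = 1/(-134*(2 + 391) - 155365) - (-119981/59890 + (-13313 - 1*46551)/150146) = 1/(-134*393 - 155365) - (-119981*1/59890 + (-13313 - 46551)*(1/150146)) = 1/(-52662 - 155365) - (-119981/59890 - 59864*1/150146) = 1/(-208027) - (-119981/59890 - 29932/75073) = -1/208027 - 1*(-10799961093/4496121970) = -1/208027 + 10799961093/4496121970 = 2246679010171541/935314765053190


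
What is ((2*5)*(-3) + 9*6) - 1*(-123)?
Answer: 147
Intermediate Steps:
((2*5)*(-3) + 9*6) - 1*(-123) = (10*(-3) + 54) + 123 = (-30 + 54) + 123 = 24 + 123 = 147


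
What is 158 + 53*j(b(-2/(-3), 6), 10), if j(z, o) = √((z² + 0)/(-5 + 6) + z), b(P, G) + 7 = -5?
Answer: 158 + 106*√33 ≈ 766.92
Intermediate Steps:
b(P, G) = -12 (b(P, G) = -7 - 5 = -12)
j(z, o) = √(z + z²) (j(z, o) = √(z²/1 + z) = √(z²*1 + z) = √(z² + z) = √(z + z²))
158 + 53*j(b(-2/(-3), 6), 10) = 158 + 53*√(-12*(1 - 12)) = 158 + 53*√(-12*(-11)) = 158 + 53*√132 = 158 + 53*(2*√33) = 158 + 106*√33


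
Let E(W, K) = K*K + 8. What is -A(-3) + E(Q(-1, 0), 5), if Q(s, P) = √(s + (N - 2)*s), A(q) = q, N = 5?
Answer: 36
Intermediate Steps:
Q(s, P) = 2*√s (Q(s, P) = √(s + (5 - 2)*s) = √(s + 3*s) = √(4*s) = 2*√s)
E(W, K) = 8 + K² (E(W, K) = K² + 8 = 8 + K²)
-A(-3) + E(Q(-1, 0), 5) = -1*(-3) + (8 + 5²) = 3 + (8 + 25) = 3 + 33 = 36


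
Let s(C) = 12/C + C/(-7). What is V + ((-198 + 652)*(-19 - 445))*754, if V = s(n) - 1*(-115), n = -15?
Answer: -5559207768/35 ≈ -1.5883e+8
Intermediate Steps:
s(C) = 12/C - C/7 (s(C) = 12/C + C*(-1/7) = 12/C - C/7)
V = 4072/35 (V = (12/(-15) - 1/7*(-15)) - 1*(-115) = (12*(-1/15) + 15/7) + 115 = (-4/5 + 15/7) + 115 = 47/35 + 115 = 4072/35 ≈ 116.34)
V + ((-198 + 652)*(-19 - 445))*754 = 4072/35 + ((-198 + 652)*(-19 - 445))*754 = 4072/35 + (454*(-464))*754 = 4072/35 - 210656*754 = 4072/35 - 158834624 = -5559207768/35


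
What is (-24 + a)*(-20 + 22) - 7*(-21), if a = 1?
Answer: 101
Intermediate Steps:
(-24 + a)*(-20 + 22) - 7*(-21) = (-24 + 1)*(-20 + 22) - 7*(-21) = -23*2 + 147 = -46 + 147 = 101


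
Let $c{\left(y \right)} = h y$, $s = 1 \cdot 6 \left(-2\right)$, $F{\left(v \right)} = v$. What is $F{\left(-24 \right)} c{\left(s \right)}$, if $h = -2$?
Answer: $-576$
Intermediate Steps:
$s = -12$ ($s = 6 \left(-2\right) = -12$)
$c{\left(y \right)} = - 2 y$
$F{\left(-24 \right)} c{\left(s \right)} = - 24 \left(\left(-2\right) \left(-12\right)\right) = \left(-24\right) 24 = -576$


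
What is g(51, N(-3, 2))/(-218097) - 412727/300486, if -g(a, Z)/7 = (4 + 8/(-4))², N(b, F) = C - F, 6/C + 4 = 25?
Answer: -30002035637/21845031714 ≈ -1.3734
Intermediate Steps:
C = 2/7 (C = 6/(-4 + 25) = 6/21 = 6*(1/21) = 2/7 ≈ 0.28571)
N(b, F) = 2/7 - F
g(a, Z) = -28 (g(a, Z) = -7*(4 + 8/(-4))² = -7*(4 + 8*(-¼))² = -7*(4 - 2)² = -7*2² = -7*4 = -28)
g(51, N(-3, 2))/(-218097) - 412727/300486 = -28/(-218097) - 412727/300486 = -28*(-1/218097) - 412727*1/300486 = 28/218097 - 412727/300486 = -30002035637/21845031714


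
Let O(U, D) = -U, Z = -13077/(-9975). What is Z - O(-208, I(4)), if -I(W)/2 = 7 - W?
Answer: -687241/3325 ≈ -206.69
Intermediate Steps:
I(W) = -14 + 2*W (I(W) = -2*(7 - W) = -14 + 2*W)
Z = 4359/3325 (Z = -13077*(-1/9975) = 4359/3325 ≈ 1.3110)
Z - O(-208, I(4)) = 4359/3325 - (-1)*(-208) = 4359/3325 - 1*208 = 4359/3325 - 208 = -687241/3325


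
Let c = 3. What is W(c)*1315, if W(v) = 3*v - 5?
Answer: 5260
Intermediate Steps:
W(v) = -5 + 3*v
W(c)*1315 = (-5 + 3*3)*1315 = (-5 + 9)*1315 = 4*1315 = 5260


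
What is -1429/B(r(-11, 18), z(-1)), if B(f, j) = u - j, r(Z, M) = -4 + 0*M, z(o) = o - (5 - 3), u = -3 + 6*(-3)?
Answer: 1429/18 ≈ 79.389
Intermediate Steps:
u = -21 (u = -3 - 18 = -21)
z(o) = -2 + o (z(o) = o - 1*2 = o - 2 = -2 + o)
r(Z, M) = -4 (r(Z, M) = -4 + 0 = -4)
B(f, j) = -21 - j
-1429/B(r(-11, 18), z(-1)) = -1429/(-21 - (-2 - 1)) = -1429/(-21 - 1*(-3)) = -1429/(-21 + 3) = -1429/(-18) = -1429*(-1/18) = 1429/18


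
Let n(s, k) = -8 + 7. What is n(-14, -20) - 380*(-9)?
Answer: 3419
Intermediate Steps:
n(s, k) = -1
n(-14, -20) - 380*(-9) = -1 - 380*(-9) = -1 + 3420 = 3419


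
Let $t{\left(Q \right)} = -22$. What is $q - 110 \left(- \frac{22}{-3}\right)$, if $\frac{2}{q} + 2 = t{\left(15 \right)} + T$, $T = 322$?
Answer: $- \frac{360577}{447} \approx -806.66$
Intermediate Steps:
$q = \frac{1}{149}$ ($q = \frac{2}{-2 + \left(-22 + 322\right)} = \frac{2}{-2 + 300} = \frac{2}{298} = 2 \cdot \frac{1}{298} = \frac{1}{149} \approx 0.0067114$)
$q - 110 \left(- \frac{22}{-3}\right) = \frac{1}{149} - 110 \left(- \frac{22}{-3}\right) = \frac{1}{149} - 110 \left(\left(-22\right) \left(- \frac{1}{3}\right)\right) = \frac{1}{149} - 110 \cdot \frac{22}{3} = \frac{1}{149} - \frac{2420}{3} = - \frac{360577}{447}$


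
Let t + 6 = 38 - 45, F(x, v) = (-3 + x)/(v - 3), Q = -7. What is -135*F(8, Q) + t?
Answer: 109/2 ≈ 54.500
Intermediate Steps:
F(x, v) = (-3 + x)/(-3 + v)
t = -13 (t = -6 + (38 - 45) = -6 - 7 = -13)
-135*F(8, Q) + t = -135*(-3 + 8)/(-3 - 7) - 13 = -135*5/(-10) - 13 = -(-27)*5/2 - 13 = -135*(-½) - 13 = 135/2 - 13 = 109/2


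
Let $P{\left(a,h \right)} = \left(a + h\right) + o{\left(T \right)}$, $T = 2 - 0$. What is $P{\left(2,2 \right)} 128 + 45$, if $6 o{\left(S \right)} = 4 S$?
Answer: $\frac{2183}{3} \approx 727.67$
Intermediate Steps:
$T = 2$ ($T = 2 + 0 = 2$)
$o{\left(S \right)} = \frac{2 S}{3}$ ($o{\left(S \right)} = \frac{4 S}{6} = \frac{2 S}{3}$)
$P{\left(a,h \right)} = \frac{4}{3} + a + h$ ($P{\left(a,h \right)} = \left(a + h\right) + \frac{2}{3} \cdot 2 = \left(a + h\right) + \frac{4}{3} = \frac{4}{3} + a + h$)
$P{\left(2,2 \right)} 128 + 45 = \left(\frac{4}{3} + 2 + 2\right) 128 + 45 = \frac{16}{3} \cdot 128 + 45 = \frac{2048}{3} + 45 = \frac{2183}{3}$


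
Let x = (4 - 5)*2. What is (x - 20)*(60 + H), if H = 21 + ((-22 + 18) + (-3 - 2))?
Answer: -1584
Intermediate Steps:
H = 12 (H = 21 + (-4 - 5) = 21 - 9 = 12)
x = -2 (x = -1*2 = -2)
(x - 20)*(60 + H) = (-2 - 20)*(60 + 12) = -22*72 = -1584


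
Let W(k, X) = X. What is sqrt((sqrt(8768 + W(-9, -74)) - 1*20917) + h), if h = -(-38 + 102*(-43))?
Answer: sqrt(-16493 + 3*sqrt(966)) ≈ 128.06*I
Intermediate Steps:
h = 4424 (h = -(-38 - 4386) = -1*(-4424) = 4424)
sqrt((sqrt(8768 + W(-9, -74)) - 1*20917) + h) = sqrt((sqrt(8768 - 74) - 1*20917) + 4424) = sqrt((sqrt(8694) - 20917) + 4424) = sqrt((3*sqrt(966) - 20917) + 4424) = sqrt((-20917 + 3*sqrt(966)) + 4424) = sqrt(-16493 + 3*sqrt(966))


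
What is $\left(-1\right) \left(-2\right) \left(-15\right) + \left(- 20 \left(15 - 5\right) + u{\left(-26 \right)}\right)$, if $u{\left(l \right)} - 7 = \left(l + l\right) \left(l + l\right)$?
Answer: $2481$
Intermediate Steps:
$u{\left(l \right)} = 7 + 4 l^{2}$ ($u{\left(l \right)} = 7 + \left(l + l\right) \left(l + l\right) = 7 + 2 l 2 l = 7 + 4 l^{2}$)
$\left(-1\right) \left(-2\right) \left(-15\right) + \left(- 20 \left(15 - 5\right) + u{\left(-26 \right)}\right) = \left(-1\right) \left(-2\right) \left(-15\right) - \left(-7 - 2704 + 20 \left(15 - 5\right)\right) = 2 \left(-15\right) + \left(\left(-20\right) 10 + \left(7 + 4 \cdot 676\right)\right) = -30 + \left(-200 + \left(7 + 2704\right)\right) = -30 + \left(-200 + 2711\right) = -30 + 2511 = 2481$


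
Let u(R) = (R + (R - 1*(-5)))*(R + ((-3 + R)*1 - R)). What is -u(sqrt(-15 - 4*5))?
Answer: 85 + I*sqrt(35) ≈ 85.0 + 5.9161*I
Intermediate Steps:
u(R) = (-3 + R)*(5 + 2*R) (u(R) = (R + (R + 5))*(R + ((-3 + R) - R)) = (R + (5 + R))*(R - 3) = (5 + 2*R)*(-3 + R) = (-3 + R)*(5 + 2*R))
-u(sqrt(-15 - 4*5)) = -(-15 - sqrt(-15 - 4*5) + 2*(sqrt(-15 - 4*5))**2) = -(-15 - sqrt(-15 - 20) + 2*(sqrt(-15 - 20))**2) = -(-15 - sqrt(-35) + 2*(sqrt(-35))**2) = -(-15 - I*sqrt(35) + 2*(I*sqrt(35))**2) = -(-15 - I*sqrt(35) + 2*(-35)) = -(-15 - I*sqrt(35) - 70) = -(-85 - I*sqrt(35)) = 85 + I*sqrt(35)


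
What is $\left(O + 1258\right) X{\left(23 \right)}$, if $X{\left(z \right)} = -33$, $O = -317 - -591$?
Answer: $-50556$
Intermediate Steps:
$O = 274$ ($O = -317 + 591 = 274$)
$\left(O + 1258\right) X{\left(23 \right)} = \left(274 + 1258\right) \left(-33\right) = 1532 \left(-33\right) = -50556$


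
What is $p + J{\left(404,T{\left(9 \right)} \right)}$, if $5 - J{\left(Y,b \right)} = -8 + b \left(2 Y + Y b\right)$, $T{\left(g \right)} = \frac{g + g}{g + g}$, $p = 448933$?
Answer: $447734$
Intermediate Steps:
$T{\left(g \right)} = 1$ ($T{\left(g \right)} = \frac{2 g}{2 g} = 2 g \frac{1}{2 g} = 1$)
$J{\left(Y,b \right)} = 13 - b \left(2 Y + Y b\right)$ ($J{\left(Y,b \right)} = 5 - \left(-8 + b \left(2 Y + Y b\right)\right) = 13 - b \left(2 Y + Y b\right)$)
$p + J{\left(404,T{\left(9 \right)} \right)} = 448933 - \left(-13 + 404 + 808\right) = 448933 - \left(795 + 404\right) = 448933 - 1199 = 447734$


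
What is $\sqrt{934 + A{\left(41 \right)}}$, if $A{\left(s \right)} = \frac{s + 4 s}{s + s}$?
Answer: $\frac{\sqrt{3746}}{2} \approx 30.602$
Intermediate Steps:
$A{\left(s \right)} = \frac{5}{2}$ ($A{\left(s \right)} = \frac{5 s}{2 s} = 5 s \frac{1}{2 s} = \frac{5}{2}$)
$\sqrt{934 + A{\left(41 \right)}} = \sqrt{934 + \frac{5}{2}} = \sqrt{\frac{1873}{2}} = \frac{\sqrt{3746}}{2}$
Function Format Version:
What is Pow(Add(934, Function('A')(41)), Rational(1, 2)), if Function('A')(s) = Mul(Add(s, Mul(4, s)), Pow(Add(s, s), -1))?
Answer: Mul(Rational(1, 2), Pow(3746, Rational(1, 2))) ≈ 30.602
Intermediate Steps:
Function('A')(s) = Rational(5, 2) (Function('A')(s) = Mul(Mul(5, s), Pow(Mul(2, s), -1)) = Mul(Mul(5, s), Mul(Rational(1, 2), Pow(s, -1))) = Rational(5, 2))
Pow(Add(934, Function('A')(41)), Rational(1, 2)) = Pow(Add(934, Rational(5, 2)), Rational(1, 2)) = Pow(Rational(1873, 2), Rational(1, 2)) = Mul(Rational(1, 2), Pow(3746, Rational(1, 2)))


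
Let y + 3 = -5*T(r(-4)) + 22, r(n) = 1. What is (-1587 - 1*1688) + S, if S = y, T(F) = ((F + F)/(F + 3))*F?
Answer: -6517/2 ≈ -3258.5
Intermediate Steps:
T(F) = 2*F²/(3 + F) (T(F) = ((2*F)/(3 + F))*F = (2*F/(3 + F))*F = 2*F²/(3 + F))
y = 33/2 (y = -3 + (-10*1²/(3 + 1) + 22) = -3 + (-10/4 + 22) = -3 + (-5*½ + 22) = -3 + (-5/2 + 22) = -3 + 39/2 = 33/2 ≈ 16.500)
S = 33/2 ≈ 16.500
(-1587 - 1*1688) + S = (-1587 - 1*1688) + 33/2 = (-1587 - 1688) + 33/2 = -3275 + 33/2 = -6517/2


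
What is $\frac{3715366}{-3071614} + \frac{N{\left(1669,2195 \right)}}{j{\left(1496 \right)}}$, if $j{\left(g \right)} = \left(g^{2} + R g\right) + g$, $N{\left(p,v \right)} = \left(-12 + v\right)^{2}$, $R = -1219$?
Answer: $\frac{6546283297119}{638723701616} \approx 10.249$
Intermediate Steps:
$j{\left(g \right)} = g^{2} - 1218 g$ ($j{\left(g \right)} = \left(g^{2} - 1219 g\right) + g = g^{2} - 1218 g$)
$\frac{3715366}{-3071614} + \frac{N{\left(1669,2195 \right)}}{j{\left(1496 \right)}} = \frac{3715366}{-3071614} + \frac{\left(-12 + 2195\right)^{2}}{1496 \left(-1218 + 1496\right)} = 3715366 \left(- \frac{1}{3071614}\right) + \frac{2183^{2}}{1496 \cdot 278} = - \frac{1857683}{1535807} + \frac{4765489}{415888} = \frac{6546283297119}{638723701616}$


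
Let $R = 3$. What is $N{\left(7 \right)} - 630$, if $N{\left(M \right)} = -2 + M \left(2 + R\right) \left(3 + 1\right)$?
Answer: $-492$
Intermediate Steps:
$N{\left(M \right)} = -2 + 20 M$ ($N{\left(M \right)} = -2 + M \left(2 + 3\right) \left(3 + 1\right) = -2 + M 5 \cdot 4 = -2 + M 20 = -2 + 20 M$)
$N{\left(7 \right)} - 630 = \left(-2 + 20 \cdot 7\right) - 630 = \left(-2 + 140\right) - 630 = 138 - 630 = -492$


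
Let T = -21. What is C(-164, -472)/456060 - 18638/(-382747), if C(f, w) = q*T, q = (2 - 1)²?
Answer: 2830669531/58185198940 ≈ 0.048649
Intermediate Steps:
q = 1 (q = 1² = 1)
C(f, w) = -21 (C(f, w) = 1*(-21) = -21)
C(-164, -472)/456060 - 18638/(-382747) = -21/456060 - 18638/(-382747) = -21*1/456060 - 18638*(-1/382747) = -7/152020 + 18638/382747 = 2830669531/58185198940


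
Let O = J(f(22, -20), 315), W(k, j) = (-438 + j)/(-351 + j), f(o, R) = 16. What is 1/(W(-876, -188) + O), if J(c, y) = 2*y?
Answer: 539/340196 ≈ 0.0015844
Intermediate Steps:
W(k, j) = (-438 + j)/(-351 + j)
O = 630 (O = 2*315 = 630)
1/(W(-876, -188) + O) = 1/((-438 - 188)/(-351 - 188) + 630) = 1/(-626/(-539) + 630) = 1/(-1/539*(-626) + 630) = 1/(626/539 + 630) = 1/(340196/539) = 539/340196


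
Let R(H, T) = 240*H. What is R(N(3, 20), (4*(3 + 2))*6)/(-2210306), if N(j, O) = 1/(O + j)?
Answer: -120/25418519 ≈ -4.7210e-6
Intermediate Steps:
R(N(3, 20), (4*(3 + 2))*6)/(-2210306) = (240/(20 + 3))/(-2210306) = (240/23)*(-1/2210306) = -120/25418519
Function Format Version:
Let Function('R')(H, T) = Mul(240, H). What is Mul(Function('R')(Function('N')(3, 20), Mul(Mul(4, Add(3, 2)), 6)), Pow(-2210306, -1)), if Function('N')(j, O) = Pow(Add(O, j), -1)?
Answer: Rational(-120, 25418519) ≈ -4.7210e-6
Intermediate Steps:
Mul(Function('R')(Function('N')(3, 20), Mul(Mul(4, Add(3, 2)), 6)), Pow(-2210306, -1)) = Mul(Mul(240, Pow(Add(20, 3), -1)), Pow(-2210306, -1)) = Mul(Mul(240, Pow(23, -1)), Rational(-1, 2210306)) = Mul(Mul(240, Rational(1, 23)), Rational(-1, 2210306)) = Mul(Rational(240, 23), Rational(-1, 2210306)) = Rational(-120, 25418519)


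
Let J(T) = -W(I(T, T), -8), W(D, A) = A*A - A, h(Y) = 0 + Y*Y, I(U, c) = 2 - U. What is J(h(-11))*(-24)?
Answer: 1728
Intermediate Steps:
h(Y) = Y² (h(Y) = 0 + Y² = Y²)
W(D, A) = A² - A
J(T) = -72 (J(T) = -(-8)*(-1 - 8) = -(-8)*(-9) = -1*72 = -72)
J(h(-11))*(-24) = -72*(-24) = 1728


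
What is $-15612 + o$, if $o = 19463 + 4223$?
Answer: $8074$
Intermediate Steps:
$o = 23686$
$-15612 + o = -15612 + 23686 = 8074$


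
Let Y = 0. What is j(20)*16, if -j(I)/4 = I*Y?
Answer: 0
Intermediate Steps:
j(I) = 0 (j(I) = -4*I*0 = -4*0 = 0)
j(20)*16 = 0*16 = 0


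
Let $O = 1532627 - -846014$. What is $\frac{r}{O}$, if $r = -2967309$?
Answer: $- \frac{2967309}{2378641} \approx -1.2475$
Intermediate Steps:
$O = 2378641$ ($O = 1532627 + 846014 = 2378641$)
$\frac{r}{O} = - \frac{2967309}{2378641}$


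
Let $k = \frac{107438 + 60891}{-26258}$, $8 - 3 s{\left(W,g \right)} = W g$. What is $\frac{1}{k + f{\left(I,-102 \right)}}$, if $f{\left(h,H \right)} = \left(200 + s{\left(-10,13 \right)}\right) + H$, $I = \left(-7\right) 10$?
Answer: $\frac{26258}{3612823} \approx 0.007268$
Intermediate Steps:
$s{\left(W,g \right)} = \frac{8}{3} - \frac{W g}{3}$
$I = -70$
$f{\left(h,H \right)} = 246 + H$ ($f{\left(h,H \right)} = \left(200 - \left(- \frac{8}{3} - \frac{130}{3}\right)\right) + H = \left(200 + \left(\frac{8}{3} + \frac{130}{3}\right)\right) + H = \left(200 + 46\right) + H = 246 + H$)
$k = - \frac{168329}{26258}$ ($k = 168329 \left(- \frac{1}{26258}\right) = - \frac{168329}{26258} \approx -6.4106$)
$\frac{1}{k + f{\left(I,-102 \right)}} = \frac{1}{- \frac{168329}{26258} + \left(246 - 102\right)} = \frac{1}{- \frac{168329}{26258} + 144} = \frac{1}{\frac{3612823}{26258}} = \frac{26258}{3612823}$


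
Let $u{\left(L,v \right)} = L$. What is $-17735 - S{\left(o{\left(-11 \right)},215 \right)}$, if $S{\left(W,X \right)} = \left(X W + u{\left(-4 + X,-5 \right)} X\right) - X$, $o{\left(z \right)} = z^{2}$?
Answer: $-88900$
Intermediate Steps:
$S{\left(W,X \right)} = - X + W X + X \left(-4 + X\right)$ ($S{\left(W,X \right)} = \left(X W + \left(-4 + X\right) X\right) - X = \left(W X + X \left(-4 + X\right)\right) - X = - X + W X + X \left(-4 + X\right)$)
$-17735 - S{\left(o{\left(-11 \right)},215 \right)} = -17735 - 215 \left(-5 + \left(-11\right)^{2} + 215\right) = -17735 - 215 \left(-5 + 121 + 215\right) = -17735 - 215 \cdot 331 = -17735 - 71165 = -88900$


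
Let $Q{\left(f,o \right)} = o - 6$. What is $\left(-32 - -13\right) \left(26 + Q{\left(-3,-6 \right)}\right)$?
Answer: $-266$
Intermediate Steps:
$Q{\left(f,o \right)} = -6 + o$
$\left(-32 - -13\right) \left(26 + Q{\left(-3,-6 \right)}\right) = \left(-32 - -13\right) \left(26 - 12\right) = \left(-32 + 13\right) \left(26 - 12\right) = \left(-19\right) 14 = -266$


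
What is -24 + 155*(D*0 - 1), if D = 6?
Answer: -179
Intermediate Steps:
-24 + 155*(D*0 - 1) = -24 + 155*(6*0 - 1) = -24 + 155*(0 - 1) = -24 + 155*(-1) = -24 - 155 = -179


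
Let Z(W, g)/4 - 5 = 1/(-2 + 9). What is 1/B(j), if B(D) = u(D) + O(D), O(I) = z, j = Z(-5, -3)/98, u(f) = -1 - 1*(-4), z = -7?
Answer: -¼ ≈ -0.25000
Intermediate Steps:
Z(W, g) = 144/7 (Z(W, g) = 20 + 4/(-2 + 9) = 20 + 4/7 = 144/7)
u(f) = 3 (u(f) = -1 + 4 = 3)
j = 72/343 (j = (144/7)/98 = (144/7)*(1/98) = 72/343 ≈ 0.20991)
O(I) = -7
B(D) = -4 (B(D) = 3 - 7 = -4)
1/B(j) = 1/(-4) = -¼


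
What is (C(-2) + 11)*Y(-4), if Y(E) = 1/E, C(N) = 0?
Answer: -11/4 ≈ -2.7500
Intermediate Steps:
(C(-2) + 11)*Y(-4) = (0 + 11)/(-4) = 11*(-¼) = -11/4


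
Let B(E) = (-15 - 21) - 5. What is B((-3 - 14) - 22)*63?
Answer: -2583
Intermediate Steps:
B(E) = -41 (B(E) = -36 - 5 = -41)
B((-3 - 14) - 22)*63 = -41*63 = -2583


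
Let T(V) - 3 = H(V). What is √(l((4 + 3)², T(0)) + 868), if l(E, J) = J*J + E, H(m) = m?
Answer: √926 ≈ 30.430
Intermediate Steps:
T(V) = 3 + V
l(E, J) = E + J² (l(E, J) = J² + E = E + J²)
√(l((4 + 3)², T(0)) + 868) = √(((4 + 3)² + (3 + 0)²) + 868) = √((7² + 3²) + 868) = √((49 + 9) + 868) = √(58 + 868) = √926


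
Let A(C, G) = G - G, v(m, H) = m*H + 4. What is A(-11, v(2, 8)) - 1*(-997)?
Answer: 997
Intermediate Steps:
v(m, H) = 4 + H*m (v(m, H) = H*m + 4 = 4 + H*m)
A(C, G) = 0
A(-11, v(2, 8)) - 1*(-997) = 0 - 1*(-997) = 0 + 997 = 997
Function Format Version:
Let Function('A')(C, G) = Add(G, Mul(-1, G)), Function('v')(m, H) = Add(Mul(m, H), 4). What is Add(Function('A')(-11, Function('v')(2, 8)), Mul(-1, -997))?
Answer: 997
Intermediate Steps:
Function('v')(m, H) = Add(4, Mul(H, m)) (Function('v')(m, H) = Add(Mul(H, m), 4) = Add(4, Mul(H, m)))
Function('A')(C, G) = 0
Add(Function('A')(-11, Function('v')(2, 8)), Mul(-1, -997)) = Add(0, Mul(-1, -997)) = Add(0, 997) = 997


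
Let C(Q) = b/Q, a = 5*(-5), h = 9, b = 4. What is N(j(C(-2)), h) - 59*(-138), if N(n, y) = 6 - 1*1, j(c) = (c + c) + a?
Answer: 8147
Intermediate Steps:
a = -25
C(Q) = 4/Q
j(c) = -25 + 2*c (j(c) = (c + c) - 25 = 2*c - 25 = -25 + 2*c)
N(n, y) = 5 (N(n, y) = 6 - 1 = 5)
N(j(C(-2)), h) - 59*(-138) = 5 - 59*(-138) = 5 + 8142 = 8147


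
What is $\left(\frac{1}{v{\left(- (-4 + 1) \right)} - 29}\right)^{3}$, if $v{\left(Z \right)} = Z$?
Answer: $- \frac{1}{17576} \approx -5.6896 \cdot 10^{-5}$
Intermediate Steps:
$\left(\frac{1}{v{\left(- (-4 + 1) \right)} - 29}\right)^{3} = \left(\frac{1}{- (-4 + 1) - 29}\right)^{3} = \left(\frac{1}{\left(-1\right) \left(-3\right) - 29}\right)^{3} = \left(\frac{1}{3 - 29}\right)^{3} = \left(\frac{1}{-26}\right)^{3} = \left(- \frac{1}{26}\right)^{3} = - \frac{1}{17576}$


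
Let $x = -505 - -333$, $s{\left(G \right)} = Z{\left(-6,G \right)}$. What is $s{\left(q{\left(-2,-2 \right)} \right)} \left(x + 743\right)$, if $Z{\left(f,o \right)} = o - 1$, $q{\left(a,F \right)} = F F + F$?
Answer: $571$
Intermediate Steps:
$q{\left(a,F \right)} = F + F^{2}$ ($q{\left(a,F \right)} = F^{2} + F = F + F^{2}$)
$Z{\left(f,o \right)} = -1 + o$ ($Z{\left(f,o \right)} = o - 1 = -1 + o$)
$s{\left(G \right)} = -1 + G$
$x = -172$ ($x = -505 + 333 = -172$)
$s{\left(q{\left(-2,-2 \right)} \right)} \left(x + 743\right) = \left(-1 - 2 \left(1 - 2\right)\right) \left(-172 + 743\right) = \left(-1 - -2\right) 571 = \left(-1 + 2\right) 571 = 1 \cdot 571 = 571$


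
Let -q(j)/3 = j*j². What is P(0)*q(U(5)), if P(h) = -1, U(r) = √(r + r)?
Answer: 30*√10 ≈ 94.868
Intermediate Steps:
U(r) = √2*√r (U(r) = √(2*r) = √2*√r)
q(j) = -3*j³ (q(j) = -3*j*j² = -3*j³)
P(0)*q(U(5)) = -(-3)*(√2*√5)³ = -(-3)*(√10)³ = -(-3)*10*√10 = -(-30)*√10 = 30*√10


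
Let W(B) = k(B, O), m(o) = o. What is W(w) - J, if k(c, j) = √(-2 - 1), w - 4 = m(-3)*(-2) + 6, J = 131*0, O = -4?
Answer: I*√3 ≈ 1.732*I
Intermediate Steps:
J = 0
w = 16 (w = 4 + (-3*(-2) + 6) = 4 + (6 + 6) = 4 + 12 = 16)
k(c, j) = I*√3 (k(c, j) = √(-3) = I*√3)
W(B) = I*√3
W(w) - J = I*√3 - 1*0 = I*√3 + 0 = I*√3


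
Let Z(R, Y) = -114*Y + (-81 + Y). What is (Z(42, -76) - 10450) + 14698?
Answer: 12755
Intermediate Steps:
Z(R, Y) = -81 - 113*Y
(Z(42, -76) - 10450) + 14698 = ((-81 - 113*(-76)) - 10450) + 14698 = ((-81 + 8588) - 10450) + 14698 = (8507 - 10450) + 14698 = -1943 + 14698 = 12755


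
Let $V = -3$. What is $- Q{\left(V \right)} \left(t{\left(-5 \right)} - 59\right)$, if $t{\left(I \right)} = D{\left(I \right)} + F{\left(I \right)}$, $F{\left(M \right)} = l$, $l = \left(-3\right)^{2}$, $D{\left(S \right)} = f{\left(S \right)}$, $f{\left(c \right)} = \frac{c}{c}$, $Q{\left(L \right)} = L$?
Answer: $-147$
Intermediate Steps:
$f{\left(c \right)} = 1$
$D{\left(S \right)} = 1$
$l = 9$
$F{\left(M \right)} = 9$
$t{\left(I \right)} = 10$ ($t{\left(I \right)} = 1 + 9 = 10$)
$- Q{\left(V \right)} \left(t{\left(-5 \right)} - 59\right) = \left(-1\right) \left(-3\right) \left(10 - 59\right) = 3 \left(-49\right) = -147$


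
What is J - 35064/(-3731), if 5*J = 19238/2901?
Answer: 580380298/54118155 ≈ 10.724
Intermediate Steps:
J = 19238/14505 (J = (19238/2901)/5 = (19238*(1/2901))/5 = (⅕)*(19238/2901) = 19238/14505 ≈ 1.3263)
J - 35064/(-3731) = 19238/14505 - 35064/(-3731) = 19238/14505 - 35064*(-1/3731) = 19238/14505 + 35064/3731 = 580380298/54118155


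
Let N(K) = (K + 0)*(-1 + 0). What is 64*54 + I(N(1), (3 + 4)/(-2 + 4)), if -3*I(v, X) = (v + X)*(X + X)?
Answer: 20701/6 ≈ 3450.2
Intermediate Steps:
N(K) = -K (N(K) = K*(-1) = -K)
I(v, X) = -2*X*(X + v)/3 (I(v, X) = -(v + X)*(X + X)/3 = -(X + v)*2*X/3 = -2*X*(X + v)/3)
64*54 + I(N(1), (3 + 4)/(-2 + 4)) = 64*54 - 2*(3 + 4)/(-2 + 4)*((3 + 4)/(-2 + 4) - 1*1)/3 = 3456 - 2*7/2*(7/2 - 1)/3 = 3456 - 2*7*(1/2)*(7*(1/2) - 1)/3 = 3456 - 2/3*7/2*(7/2 - 1) = 3456 - 2/3*7/2*5/2 = 3456 - 35/6 = 20701/6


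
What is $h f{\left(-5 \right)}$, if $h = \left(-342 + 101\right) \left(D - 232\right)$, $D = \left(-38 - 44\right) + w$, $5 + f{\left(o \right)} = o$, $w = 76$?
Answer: $-573580$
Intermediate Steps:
$f{\left(o \right)} = -5 + o$
$D = -6$ ($D = \left(-38 - 44\right) + 76 = -82 + 76 = -6$)
$h = 57358$ ($h = \left(-342 + 101\right) \left(-6 - 232\right) = \left(-241\right) \left(-238\right) = 57358$)
$h f{\left(-5 \right)} = 57358 \left(-5 - 5\right) = 57358 \left(-10\right) = -573580$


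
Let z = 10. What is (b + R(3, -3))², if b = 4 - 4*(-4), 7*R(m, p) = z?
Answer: 22500/49 ≈ 459.18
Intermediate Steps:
R(m, p) = 10/7 (R(m, p) = (⅐)*10 = 10/7)
b = 20 (b = 4 + 16 = 20)
(b + R(3, -3))² = (20 + 10/7)² = (150/7)² = 22500/49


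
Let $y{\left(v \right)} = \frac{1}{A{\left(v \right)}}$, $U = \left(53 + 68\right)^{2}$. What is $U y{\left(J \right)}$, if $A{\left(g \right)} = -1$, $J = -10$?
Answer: $-14641$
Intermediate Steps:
$U = 14641$ ($U = 121^{2} = 14641$)
$y{\left(v \right)} = -1$ ($y{\left(v \right)} = \frac{1}{-1} = -1$)
$U y{\left(J \right)} = 14641 \left(-1\right) = -14641$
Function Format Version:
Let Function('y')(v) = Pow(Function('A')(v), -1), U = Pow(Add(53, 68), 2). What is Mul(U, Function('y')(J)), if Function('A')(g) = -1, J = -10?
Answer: -14641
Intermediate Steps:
U = 14641 (U = Pow(121, 2) = 14641)
Function('y')(v) = -1 (Function('y')(v) = Pow(-1, -1) = -1)
Mul(U, Function('y')(J)) = Mul(14641, -1) = -14641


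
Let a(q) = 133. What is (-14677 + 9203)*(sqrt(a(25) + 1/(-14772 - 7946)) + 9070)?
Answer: -49649180 - 2737*sqrt(68642277974)/11359 ≈ -4.9712e+7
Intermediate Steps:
(-14677 + 9203)*(sqrt(a(25) + 1/(-14772 - 7946)) + 9070) = (-14677 + 9203)*(sqrt(133 + 1/(-14772 - 7946)) + 9070) = -5474*(sqrt(133 + 1/(-22718)) + 9070) = -5474*(sqrt(133 - 1/22718) + 9070) = -5474*(sqrt(3021493/22718) + 9070) = -5474*(sqrt(68642277974)/22718 + 9070) = -5474*(9070 + sqrt(68642277974)/22718) = -49649180 - 2737*sqrt(68642277974)/11359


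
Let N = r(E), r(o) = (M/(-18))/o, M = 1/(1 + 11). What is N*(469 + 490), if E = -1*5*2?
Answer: 959/2160 ≈ 0.44398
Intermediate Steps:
M = 1/12 ≈ 0.083333
E = -10 (E = -5*2 = -10)
r(o) = -1/(216*o) (r(o) = ((1/12)/(-18))/o = ((1/12)*(-1/18))/o = -1/(216*o))
N = 1/2160 (N = -1/216/(-10) = -1/216*(-1/10) = 1/2160 ≈ 0.00046296)
N*(469 + 490) = (469 + 490)/2160 = (1/2160)*959 = 959/2160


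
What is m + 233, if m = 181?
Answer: 414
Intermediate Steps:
m + 233 = 181 + 233 = 414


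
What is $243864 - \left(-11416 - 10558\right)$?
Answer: $265838$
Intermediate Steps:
$243864 - \left(-11416 - 10558\right) = 243864 - -21974 = 243864 + 21974 = 265838$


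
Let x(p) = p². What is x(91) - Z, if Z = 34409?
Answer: -26128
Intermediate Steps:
x(91) - Z = 91² - 1*34409 = 8281 - 34409 = -26128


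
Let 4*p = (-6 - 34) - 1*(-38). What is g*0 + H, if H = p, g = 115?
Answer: -½ ≈ -0.50000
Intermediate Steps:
p = -½ (p = ((-6 - 34) - 1*(-38))/4 = (-40 + 38)/4 = (¼)*(-2) = -½ ≈ -0.50000)
H = -½ ≈ -0.50000
g*0 + H = 115*0 - ½ = 0 - ½ = -½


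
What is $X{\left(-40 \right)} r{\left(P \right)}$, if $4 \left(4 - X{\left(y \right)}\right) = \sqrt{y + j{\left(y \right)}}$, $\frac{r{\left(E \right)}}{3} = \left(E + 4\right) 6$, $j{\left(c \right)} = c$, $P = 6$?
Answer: $720 - 180 i \sqrt{5} \approx 720.0 - 402.49 i$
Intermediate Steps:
$r{\left(E \right)} = 72 + 18 E$ ($r{\left(E \right)} = 3 \left(E + 4\right) 6 = 3 \left(4 + E\right) 6 = 3 \left(24 + 6 E\right) = 72 + 18 E$)
$X{\left(y \right)} = 4 - \frac{\sqrt{2} \sqrt{y}}{4}$ ($X{\left(y \right)} = 4 - \frac{\sqrt{y + y}}{4} = 4 - \frac{\sqrt{2 y}}{4} = 4 - \frac{\sqrt{2} \sqrt{y}}{4}$)
$X{\left(-40 \right)} r{\left(P \right)} = \left(4 - \frac{\sqrt{2} \sqrt{-40}}{4}\right) \left(72 + 18 \cdot 6\right) = \left(4 - \frac{\sqrt{2} \cdot 2 i \sqrt{10}}{4}\right) \left(72 + 108\right) = \left(4 - i \sqrt{5}\right) 180 = 720 - 180 i \sqrt{5}$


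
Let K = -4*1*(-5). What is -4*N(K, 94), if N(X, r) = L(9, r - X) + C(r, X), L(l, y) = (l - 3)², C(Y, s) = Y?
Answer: -520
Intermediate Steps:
K = 20 (K = -4*(-5) = 20)
L(l, y) = (-3 + l)²
N(X, r) = 36 + r (N(X, r) = (-3 + 9)² + r = 6² + r = 36 + r)
-4*N(K, 94) = -4*(36 + 94) = -4*130 = -520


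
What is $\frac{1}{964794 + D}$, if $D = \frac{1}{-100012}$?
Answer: $\frac{100012}{96490977527} \approx 1.0365 \cdot 10^{-6}$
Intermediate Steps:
$D = - \frac{1}{100012} \approx -9.9988 \cdot 10^{-6}$
$\frac{1}{964794 + D} = \frac{1}{964794 - \frac{1}{100012}} = \frac{1}{\frac{96490977527}{100012}} = \frac{100012}{96490977527}$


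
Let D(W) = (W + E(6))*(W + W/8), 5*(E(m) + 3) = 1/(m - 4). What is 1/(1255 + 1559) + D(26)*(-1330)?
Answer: -5057589535/5628 ≈ -8.9865e+5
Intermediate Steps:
E(m) = -3 + 1/(5*(-4 + m)) (E(m) = -3 + 1/(5*(m - 4)) = -3 + 1/(5*(-4 + m)))
D(W) = 9*W*(-29/10 + W)/8 (D(W) = (W + (61 - 15*6)/(5*(-4 + 6)))*(W + W/8) = (W + (1/5)*(61 - 90)/2)*(W + W*(1/8)) = (W + (1/5)*(1/2)*(-29))*(W + W/8) = (W - 29/10)*(9*W/8) = (-29/10 + W)*(9*W/8) = 9*W*(-29/10 + W)/8)
1/(1255 + 1559) + D(26)*(-1330) = 1/(1255 + 1559) + ((9/80)*26*(-29 + 10*26))*(-1330) = 1/2814 + ((9/80)*26*(-29 + 260))*(-1330) = 1/2814 + ((9/80)*26*231)*(-1330) = 1/2814 + (27027/40)*(-1330) = 1/2814 - 3594591/4 = -5057589535/5628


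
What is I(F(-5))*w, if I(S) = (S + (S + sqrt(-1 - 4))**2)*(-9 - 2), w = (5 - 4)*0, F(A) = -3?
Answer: 0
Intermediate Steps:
w = 0 (w = 1*0 = 0)
I(S) = -11*S - 11*(S + I*sqrt(5))**2 (I(S) = (S + (S + sqrt(-5))**2)*(-11) = (S + (S + I*sqrt(5))**2)*(-11) = -11*S - 11*(S + I*sqrt(5))**2)
I(F(-5))*w = (-11*(-3) - 11*(-3 + I*sqrt(5))**2)*0 = (33 - 11*(-3 + I*sqrt(5))**2)*0 = 0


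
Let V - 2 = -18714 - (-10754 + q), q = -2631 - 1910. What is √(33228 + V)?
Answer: √29811 ≈ 172.66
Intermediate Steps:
q = -4541
V = -3417 (V = 2 + (-18714 - (-10754 - 4541)) = 2 + (-18714 - 1*(-15295)) = 2 + (-18714 + 15295) = 2 - 3419 = -3417)
√(33228 + V) = √(33228 - 3417) = √29811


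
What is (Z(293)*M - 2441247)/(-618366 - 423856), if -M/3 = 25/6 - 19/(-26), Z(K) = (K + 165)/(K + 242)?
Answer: 104165401/44470270 ≈ 2.3424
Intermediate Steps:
Z(K) = (165 + K)/(242 + K)
M = -191/13 (M = -3*(25/6 - 19/(-26)) = -3*(25*(1/6) - 19*(-1/26)) = -3*(25/6 + 19/26) = -3*191/39 = -191/13 ≈ -14.692)
(Z(293)*M - 2441247)/(-618366 - 423856) = (((165 + 293)/(242 + 293))*(-191/13) - 2441247)/(-618366 - 423856) = ((458/535)*(-191/13) - 2441247)/(-1042222) = (((1/535)*458)*(-191/13) - 2441247)*(-1/1042222) = ((458/535)*(-191/13) - 2441247)*(-1/1042222) = (-87478/6955 - 2441247)*(-1/1042222) = -16978960363/6955*(-1/1042222) = 104165401/44470270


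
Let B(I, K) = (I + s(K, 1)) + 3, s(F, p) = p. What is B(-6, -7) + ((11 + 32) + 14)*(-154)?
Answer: -8780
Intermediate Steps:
B(I, K) = 4 + I (B(I, K) = (I + 1) + 3 = (1 + I) + 3 = 4 + I)
B(-6, -7) + ((11 + 32) + 14)*(-154) = (4 - 6) + ((11 + 32) + 14)*(-154) = -2 + (43 + 14)*(-154) = -2 + 57*(-154) = -2 - 8778 = -8780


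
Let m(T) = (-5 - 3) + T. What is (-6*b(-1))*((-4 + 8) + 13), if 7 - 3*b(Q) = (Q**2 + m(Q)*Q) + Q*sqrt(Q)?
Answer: 102 - 34*I ≈ 102.0 - 34.0*I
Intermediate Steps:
m(T) = -8 + T
b(Q) = 7/3 - Q**2/3 - Q**(3/2)/3 - Q*(-8 + Q)/3 (b(Q) = 7/3 - ((Q**2 + (-8 + Q)*Q) + Q*sqrt(Q))/3 = 7/3 - ((Q**2 + Q*(-8 + Q)) + Q**(3/2))/3 = 7/3 - (Q**2 + Q**(3/2) + Q*(-8 + Q))/3 = 7/3 + (-Q**2/3 - Q**(3/2)/3 - Q*(-8 + Q)/3) = 7/3 - Q**2/3 - Q**(3/2)/3 - Q*(-8 + Q)/3)
(-6*b(-1))*((-4 + 8) + 13) = (-6*(7/3 - 1/3*(-1)**2 - (-1)*I/3 - 1/3*(-1)*(-8 - 1)))*((-4 + 8) + 13) = (-6*(7/3 - 1/3*1 - (-1)*I/3 - 1/3*(-1)*(-9)))*(4 + 13) = -6*(7/3 - 1/3 + I/3 - 3)*17 = -6*(-1 + I/3)*17 = (6 - 2*I)*17 = 102 - 34*I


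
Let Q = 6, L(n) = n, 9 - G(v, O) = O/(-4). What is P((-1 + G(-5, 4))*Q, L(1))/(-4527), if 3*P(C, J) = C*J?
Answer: -2/503 ≈ -0.0039761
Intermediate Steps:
G(v, O) = 9 + O/4 (G(v, O) = 9 - O/(-4) = 9 - O*(-1)/4 = 9 - (-1)*O/4 = 9 + O/4)
P(C, J) = C*J/3 (P(C, J) = (C*J)/3 = C*J/3)
P((-1 + G(-5, 4))*Q, L(1))/(-4527) = ((⅓)*((-1 + (9 + (¼)*4))*6)*1)/(-4527) = ((⅓)*((-1 + (9 + 1))*6)*1)*(-1/4527) = ((⅓)*((-1 + 10)*6)*1)*(-1/4527) = ((⅓)*(9*6)*1)*(-1/4527) = ((⅓)*54*1)*(-1/4527) = 18*(-1/4527) = -2/503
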